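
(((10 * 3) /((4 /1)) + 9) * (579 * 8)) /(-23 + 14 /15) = -1146420 /331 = -3463.50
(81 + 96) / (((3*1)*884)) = 59 / 884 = 0.07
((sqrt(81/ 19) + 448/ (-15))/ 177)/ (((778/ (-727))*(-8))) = -20356/ 1032795 + 2181*sqrt(19)/ 6977104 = -0.02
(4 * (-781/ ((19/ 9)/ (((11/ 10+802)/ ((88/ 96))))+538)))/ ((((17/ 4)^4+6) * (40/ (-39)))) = 1690787374848/ 99226499757245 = 0.02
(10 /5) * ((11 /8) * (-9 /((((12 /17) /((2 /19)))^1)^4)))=-918731 /75064896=-0.01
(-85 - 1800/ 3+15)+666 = -4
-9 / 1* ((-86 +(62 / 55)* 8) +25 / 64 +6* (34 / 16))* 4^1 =2022489 / 880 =2298.28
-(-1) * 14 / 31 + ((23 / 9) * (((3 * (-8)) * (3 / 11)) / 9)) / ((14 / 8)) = -13114 / 21483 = -0.61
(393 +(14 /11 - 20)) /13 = 4117 /143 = 28.79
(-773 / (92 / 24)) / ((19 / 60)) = -278280 / 437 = -636.80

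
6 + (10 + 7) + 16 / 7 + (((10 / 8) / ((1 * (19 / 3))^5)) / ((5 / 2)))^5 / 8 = 4217482172626259929082860592050236789 / 166793080273354912449604421622654208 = 25.29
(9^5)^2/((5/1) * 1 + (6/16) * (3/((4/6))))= 55788550416/107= 521388321.64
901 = 901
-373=-373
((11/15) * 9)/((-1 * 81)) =-11/135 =-0.08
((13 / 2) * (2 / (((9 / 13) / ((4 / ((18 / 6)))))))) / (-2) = -338 / 27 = -12.52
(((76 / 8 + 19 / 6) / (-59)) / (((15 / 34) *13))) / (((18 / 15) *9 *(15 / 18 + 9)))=-1292 / 3665493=-0.00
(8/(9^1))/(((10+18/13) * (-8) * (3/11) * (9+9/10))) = -65/17982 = -0.00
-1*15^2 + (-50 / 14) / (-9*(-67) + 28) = -993850 / 4417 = -225.01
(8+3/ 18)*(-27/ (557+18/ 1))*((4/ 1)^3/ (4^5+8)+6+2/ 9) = -59584/ 24725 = -2.41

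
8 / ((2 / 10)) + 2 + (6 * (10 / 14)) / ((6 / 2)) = 304 / 7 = 43.43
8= 8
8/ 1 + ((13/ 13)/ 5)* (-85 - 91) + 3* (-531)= -8101/ 5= -1620.20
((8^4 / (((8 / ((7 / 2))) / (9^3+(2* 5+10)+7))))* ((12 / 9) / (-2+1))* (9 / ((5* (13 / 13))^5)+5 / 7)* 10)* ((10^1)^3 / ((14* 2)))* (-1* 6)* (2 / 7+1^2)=124917645312 / 35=3569075580.34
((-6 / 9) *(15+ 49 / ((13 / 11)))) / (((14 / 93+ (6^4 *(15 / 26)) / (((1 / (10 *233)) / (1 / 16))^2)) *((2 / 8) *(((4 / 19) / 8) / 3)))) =-0.00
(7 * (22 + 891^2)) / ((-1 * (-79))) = 5557321 / 79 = 70345.84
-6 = -6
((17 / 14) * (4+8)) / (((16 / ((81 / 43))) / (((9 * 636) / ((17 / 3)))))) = 1043199 / 602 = 1732.89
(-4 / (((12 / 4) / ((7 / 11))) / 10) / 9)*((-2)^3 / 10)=224 / 297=0.75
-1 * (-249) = 249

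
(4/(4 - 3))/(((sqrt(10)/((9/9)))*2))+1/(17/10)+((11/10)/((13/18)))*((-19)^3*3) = -34630441/1105+sqrt(10)/5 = -31339.13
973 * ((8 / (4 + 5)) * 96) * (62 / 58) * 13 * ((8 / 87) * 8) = 6424477696 / 7569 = 848788.17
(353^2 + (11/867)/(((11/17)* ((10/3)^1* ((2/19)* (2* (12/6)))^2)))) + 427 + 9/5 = 272082325/2176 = 125037.83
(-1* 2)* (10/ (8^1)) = -5/ 2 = -2.50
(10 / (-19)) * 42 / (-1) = 22.11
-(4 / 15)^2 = -16 / 225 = -0.07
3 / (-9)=-1 / 3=-0.33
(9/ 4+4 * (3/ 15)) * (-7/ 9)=-427/ 180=-2.37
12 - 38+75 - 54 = -5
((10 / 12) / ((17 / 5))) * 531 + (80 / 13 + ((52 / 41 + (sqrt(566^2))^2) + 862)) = 5823605625 / 18122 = 321355.57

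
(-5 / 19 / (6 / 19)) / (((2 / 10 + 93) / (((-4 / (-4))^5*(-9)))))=75 / 932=0.08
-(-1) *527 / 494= 527 / 494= 1.07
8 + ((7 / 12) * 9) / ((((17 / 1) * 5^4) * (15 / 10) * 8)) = 1360007 / 170000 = 8.00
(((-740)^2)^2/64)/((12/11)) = 12884856875/3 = 4294952291.67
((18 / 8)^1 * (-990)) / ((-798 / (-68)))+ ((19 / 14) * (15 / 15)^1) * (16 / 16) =-50129 / 266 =-188.45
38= 38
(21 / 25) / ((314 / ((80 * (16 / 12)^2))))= 896 / 2355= 0.38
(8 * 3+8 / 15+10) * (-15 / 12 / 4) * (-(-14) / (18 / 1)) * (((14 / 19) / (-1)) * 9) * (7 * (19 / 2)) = 88837 / 24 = 3701.54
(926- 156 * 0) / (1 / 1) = 926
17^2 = 289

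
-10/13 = -0.77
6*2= 12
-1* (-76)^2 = -5776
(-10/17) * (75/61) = -750/1037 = -0.72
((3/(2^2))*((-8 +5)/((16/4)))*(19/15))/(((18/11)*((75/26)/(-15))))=2.26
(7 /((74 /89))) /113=623 /8362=0.07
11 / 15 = 0.73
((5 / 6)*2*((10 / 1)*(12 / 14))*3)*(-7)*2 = -600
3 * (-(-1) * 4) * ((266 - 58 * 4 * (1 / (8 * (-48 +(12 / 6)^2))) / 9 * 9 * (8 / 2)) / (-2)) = -17730 / 11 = -1611.82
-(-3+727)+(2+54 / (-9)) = -728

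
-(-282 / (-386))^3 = -2803221 / 7189057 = -0.39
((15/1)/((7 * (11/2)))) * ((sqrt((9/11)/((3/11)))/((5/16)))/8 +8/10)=12 * sqrt(3)/77 +24/77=0.58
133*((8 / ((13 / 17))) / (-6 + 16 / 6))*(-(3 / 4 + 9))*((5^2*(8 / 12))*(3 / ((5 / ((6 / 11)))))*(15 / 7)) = 523260 / 11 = 47569.09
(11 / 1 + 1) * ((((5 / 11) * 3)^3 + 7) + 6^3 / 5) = 4211472 / 6655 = 632.83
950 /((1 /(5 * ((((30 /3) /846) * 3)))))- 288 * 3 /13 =186926 /1833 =101.98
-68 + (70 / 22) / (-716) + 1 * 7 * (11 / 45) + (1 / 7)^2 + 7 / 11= -1139882587 / 17366580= -65.64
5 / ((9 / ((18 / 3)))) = 10 / 3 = 3.33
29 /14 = 2.07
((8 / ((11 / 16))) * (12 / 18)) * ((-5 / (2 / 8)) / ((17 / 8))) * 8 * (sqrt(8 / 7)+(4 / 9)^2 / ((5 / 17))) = -1016.71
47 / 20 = 2.35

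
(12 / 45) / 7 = 4 / 105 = 0.04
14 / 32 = 7 / 16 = 0.44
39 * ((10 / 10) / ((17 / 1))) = 39 / 17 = 2.29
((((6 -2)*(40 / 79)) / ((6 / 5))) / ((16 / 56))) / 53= 1400 / 12561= 0.11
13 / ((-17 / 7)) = -91 / 17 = -5.35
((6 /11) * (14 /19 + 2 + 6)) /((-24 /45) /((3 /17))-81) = -44820 /790229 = -0.06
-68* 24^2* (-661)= 25890048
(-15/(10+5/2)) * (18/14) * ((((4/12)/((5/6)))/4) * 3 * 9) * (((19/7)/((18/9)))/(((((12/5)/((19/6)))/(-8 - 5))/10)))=969.73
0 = 0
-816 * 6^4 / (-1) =1057536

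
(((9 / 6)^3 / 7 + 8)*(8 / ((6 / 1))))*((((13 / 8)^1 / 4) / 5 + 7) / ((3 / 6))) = 107635 / 672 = 160.17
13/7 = 1.86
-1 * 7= -7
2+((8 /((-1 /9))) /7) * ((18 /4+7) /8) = -179 /14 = -12.79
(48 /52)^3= 1728 /2197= 0.79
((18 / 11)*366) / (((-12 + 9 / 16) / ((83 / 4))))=-11952 / 11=-1086.55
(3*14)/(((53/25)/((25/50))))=525/53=9.91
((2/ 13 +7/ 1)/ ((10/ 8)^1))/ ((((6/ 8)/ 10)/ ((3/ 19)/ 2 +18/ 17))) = 364560/ 4199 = 86.82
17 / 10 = 1.70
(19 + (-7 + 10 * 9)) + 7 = 109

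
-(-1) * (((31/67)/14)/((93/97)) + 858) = 2414509/2814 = 858.03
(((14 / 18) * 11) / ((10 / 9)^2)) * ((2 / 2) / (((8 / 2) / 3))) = 2079 / 400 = 5.20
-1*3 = -3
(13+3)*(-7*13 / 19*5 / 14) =-520 / 19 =-27.37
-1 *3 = -3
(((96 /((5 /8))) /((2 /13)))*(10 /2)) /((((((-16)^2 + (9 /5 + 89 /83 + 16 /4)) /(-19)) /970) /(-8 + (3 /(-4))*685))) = 1660080775600 /9091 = 182607059.25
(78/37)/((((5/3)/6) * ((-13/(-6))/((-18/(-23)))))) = 11664/4255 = 2.74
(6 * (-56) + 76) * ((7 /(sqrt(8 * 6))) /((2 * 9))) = -455 * sqrt(3) /54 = -14.59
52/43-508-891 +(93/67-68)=-4218944/2881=-1464.40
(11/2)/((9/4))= 22/9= 2.44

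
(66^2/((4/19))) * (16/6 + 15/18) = 144837/2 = 72418.50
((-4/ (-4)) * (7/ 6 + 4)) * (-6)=-31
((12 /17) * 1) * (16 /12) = 16 /17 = 0.94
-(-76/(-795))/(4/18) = -114/265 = -0.43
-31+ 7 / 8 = -241 / 8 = -30.12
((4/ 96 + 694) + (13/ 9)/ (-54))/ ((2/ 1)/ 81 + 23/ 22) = 648.52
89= 89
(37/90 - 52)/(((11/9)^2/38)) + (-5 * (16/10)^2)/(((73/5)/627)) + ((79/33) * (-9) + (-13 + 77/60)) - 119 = -1067527987/529980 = -2014.28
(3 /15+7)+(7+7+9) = 151 /5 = 30.20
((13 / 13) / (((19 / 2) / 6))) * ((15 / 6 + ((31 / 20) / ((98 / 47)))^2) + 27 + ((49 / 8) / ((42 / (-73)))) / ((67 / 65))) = 15230538349 / 1222589200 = 12.46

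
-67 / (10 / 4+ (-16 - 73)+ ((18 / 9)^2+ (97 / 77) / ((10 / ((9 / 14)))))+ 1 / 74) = 26723620 / 32868259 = 0.81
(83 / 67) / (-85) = -83 / 5695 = -0.01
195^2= 38025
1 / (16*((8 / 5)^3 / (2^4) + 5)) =125 / 10512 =0.01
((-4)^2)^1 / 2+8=16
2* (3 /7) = 6 /7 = 0.86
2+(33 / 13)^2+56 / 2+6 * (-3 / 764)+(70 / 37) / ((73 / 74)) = 180676961 / 4712734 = 38.34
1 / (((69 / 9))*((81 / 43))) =43 / 621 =0.07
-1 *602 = -602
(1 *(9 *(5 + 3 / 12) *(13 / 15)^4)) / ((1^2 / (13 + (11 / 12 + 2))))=38186057 / 90000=424.29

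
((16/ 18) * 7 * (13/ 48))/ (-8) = -91/ 432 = -0.21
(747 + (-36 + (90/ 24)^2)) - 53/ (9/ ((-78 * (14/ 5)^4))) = 868747843/ 30000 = 28958.26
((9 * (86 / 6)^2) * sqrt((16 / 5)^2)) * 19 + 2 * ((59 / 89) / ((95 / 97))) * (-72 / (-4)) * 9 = 952358588 / 8455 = 112638.51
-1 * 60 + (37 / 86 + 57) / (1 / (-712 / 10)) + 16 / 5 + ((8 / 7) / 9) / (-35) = -4145.84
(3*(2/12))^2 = 1/4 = 0.25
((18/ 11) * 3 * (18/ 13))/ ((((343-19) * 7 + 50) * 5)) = 486/ 828685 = 0.00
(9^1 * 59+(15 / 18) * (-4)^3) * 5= 7165 / 3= 2388.33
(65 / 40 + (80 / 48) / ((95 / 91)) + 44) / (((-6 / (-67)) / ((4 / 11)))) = 1442711 / 7524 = 191.75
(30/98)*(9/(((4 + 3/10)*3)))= 450/2107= 0.21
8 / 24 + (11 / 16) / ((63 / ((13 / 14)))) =4847 / 14112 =0.34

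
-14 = -14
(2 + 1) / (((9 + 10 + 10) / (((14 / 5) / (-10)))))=-21 / 725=-0.03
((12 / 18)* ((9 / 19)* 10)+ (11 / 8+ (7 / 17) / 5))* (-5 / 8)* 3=-178887 / 20672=-8.65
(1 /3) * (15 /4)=5 /4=1.25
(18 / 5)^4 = 104976 / 625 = 167.96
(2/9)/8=0.03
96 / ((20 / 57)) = 1368 / 5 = 273.60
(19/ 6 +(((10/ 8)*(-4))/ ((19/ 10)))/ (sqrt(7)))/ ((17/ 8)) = 76/ 51 - 400*sqrt(7)/ 2261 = 1.02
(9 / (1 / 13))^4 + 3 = 187388724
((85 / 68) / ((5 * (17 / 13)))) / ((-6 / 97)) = -1261 / 408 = -3.09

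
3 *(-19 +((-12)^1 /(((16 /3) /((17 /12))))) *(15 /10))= -2283 /32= -71.34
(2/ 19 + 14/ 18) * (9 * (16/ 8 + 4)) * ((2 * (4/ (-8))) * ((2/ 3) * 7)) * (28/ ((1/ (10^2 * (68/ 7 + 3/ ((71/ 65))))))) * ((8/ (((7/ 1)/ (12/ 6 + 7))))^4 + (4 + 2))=-40230991986345600/ 462707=-86947013955.58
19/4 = 4.75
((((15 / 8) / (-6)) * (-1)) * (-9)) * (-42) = 945 / 8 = 118.12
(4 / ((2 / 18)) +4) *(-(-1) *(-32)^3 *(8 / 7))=-10485760 / 7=-1497965.71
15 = 15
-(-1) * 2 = 2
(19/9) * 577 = 10963/9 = 1218.11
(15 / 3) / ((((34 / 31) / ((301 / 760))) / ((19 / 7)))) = 1333 / 272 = 4.90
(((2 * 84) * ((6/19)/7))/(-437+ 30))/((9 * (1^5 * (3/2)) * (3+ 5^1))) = -4/23199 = -0.00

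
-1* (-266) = 266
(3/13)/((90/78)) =1/5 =0.20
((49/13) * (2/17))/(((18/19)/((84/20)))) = 6517/3315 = 1.97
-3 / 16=-0.19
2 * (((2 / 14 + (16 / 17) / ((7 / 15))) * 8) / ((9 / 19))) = 78128 / 1071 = 72.95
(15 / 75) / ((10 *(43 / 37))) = 37 / 2150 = 0.02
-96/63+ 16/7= 16/21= 0.76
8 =8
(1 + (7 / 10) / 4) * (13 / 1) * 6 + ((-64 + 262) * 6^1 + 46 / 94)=1203331 / 940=1280.14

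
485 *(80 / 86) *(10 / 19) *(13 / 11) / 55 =504400 / 98857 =5.10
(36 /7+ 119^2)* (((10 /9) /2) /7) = 495815 /441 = 1124.30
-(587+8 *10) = -667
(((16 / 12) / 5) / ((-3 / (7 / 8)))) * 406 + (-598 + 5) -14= -28736 / 45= -638.58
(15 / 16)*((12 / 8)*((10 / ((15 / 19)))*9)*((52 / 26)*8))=2565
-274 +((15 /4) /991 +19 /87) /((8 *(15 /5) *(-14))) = -31750004173 /115875648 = -274.00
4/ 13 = 0.31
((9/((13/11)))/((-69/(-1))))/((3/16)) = 176/299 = 0.59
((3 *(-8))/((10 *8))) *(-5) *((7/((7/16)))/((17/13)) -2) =261/17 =15.35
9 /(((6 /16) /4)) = 96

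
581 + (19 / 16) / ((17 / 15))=158317 / 272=582.05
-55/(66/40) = -100/3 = -33.33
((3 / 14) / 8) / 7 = 3 / 784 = 0.00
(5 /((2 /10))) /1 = 25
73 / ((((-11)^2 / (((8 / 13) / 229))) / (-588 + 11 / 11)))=-342808 / 360217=-0.95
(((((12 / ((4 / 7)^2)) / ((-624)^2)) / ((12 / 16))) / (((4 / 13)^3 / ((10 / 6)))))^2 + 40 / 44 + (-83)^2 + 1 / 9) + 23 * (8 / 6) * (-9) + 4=14245843991702699 / 2152583921664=6618.02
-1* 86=-86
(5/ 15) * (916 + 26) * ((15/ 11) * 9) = 42390/ 11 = 3853.64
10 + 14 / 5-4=44 / 5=8.80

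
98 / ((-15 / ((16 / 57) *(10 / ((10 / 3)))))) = -1568 / 285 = -5.50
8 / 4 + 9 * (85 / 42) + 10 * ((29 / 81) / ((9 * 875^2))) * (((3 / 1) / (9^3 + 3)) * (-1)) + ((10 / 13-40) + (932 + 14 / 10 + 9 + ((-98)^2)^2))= 92237739.38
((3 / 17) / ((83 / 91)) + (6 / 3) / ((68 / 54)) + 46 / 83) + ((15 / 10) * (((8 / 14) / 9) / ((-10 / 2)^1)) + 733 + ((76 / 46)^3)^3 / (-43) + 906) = 18808879011753167576987 / 11474540220039182895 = 1639.18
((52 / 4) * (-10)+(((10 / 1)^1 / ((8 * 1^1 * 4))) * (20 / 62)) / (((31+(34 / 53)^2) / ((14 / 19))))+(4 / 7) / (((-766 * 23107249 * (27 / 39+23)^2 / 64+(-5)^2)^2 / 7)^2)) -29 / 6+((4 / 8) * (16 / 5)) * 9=-27112538991837667405064228719941220067584834196644151839487619733 / 225129294371072974549301331807194477468117496729062205318169380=-120.43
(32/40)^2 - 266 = -265.36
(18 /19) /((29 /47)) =846 /551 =1.54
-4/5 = -0.80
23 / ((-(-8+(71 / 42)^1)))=966 / 265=3.65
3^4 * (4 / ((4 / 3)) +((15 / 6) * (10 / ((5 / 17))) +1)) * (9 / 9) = 7209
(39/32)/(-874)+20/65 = 111365/363584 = 0.31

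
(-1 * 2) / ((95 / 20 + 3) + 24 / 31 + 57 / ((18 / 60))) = -248 / 24617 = -0.01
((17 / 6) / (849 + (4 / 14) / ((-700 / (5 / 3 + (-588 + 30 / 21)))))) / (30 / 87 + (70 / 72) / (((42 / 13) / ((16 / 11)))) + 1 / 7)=8788920525 / 2437782128069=0.00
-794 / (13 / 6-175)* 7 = 32.16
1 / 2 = 0.50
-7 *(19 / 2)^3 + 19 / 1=-47861 / 8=-5982.62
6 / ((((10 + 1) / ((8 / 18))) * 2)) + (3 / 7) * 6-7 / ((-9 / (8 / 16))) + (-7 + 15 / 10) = -1676 / 693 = -2.42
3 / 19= 0.16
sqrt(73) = 8.54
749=749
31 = 31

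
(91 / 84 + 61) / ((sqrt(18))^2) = 745 / 216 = 3.45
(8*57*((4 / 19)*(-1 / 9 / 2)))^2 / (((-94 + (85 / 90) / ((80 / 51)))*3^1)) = -40960 / 403479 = -0.10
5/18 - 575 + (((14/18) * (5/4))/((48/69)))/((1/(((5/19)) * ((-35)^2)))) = -151015/1216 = -124.19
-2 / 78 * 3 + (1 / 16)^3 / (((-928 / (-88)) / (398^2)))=5544159 / 1544192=3.59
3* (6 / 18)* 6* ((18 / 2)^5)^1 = 354294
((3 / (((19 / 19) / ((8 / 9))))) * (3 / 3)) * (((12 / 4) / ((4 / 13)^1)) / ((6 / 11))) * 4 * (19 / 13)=836 / 3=278.67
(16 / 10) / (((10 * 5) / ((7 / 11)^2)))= 196 / 15125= 0.01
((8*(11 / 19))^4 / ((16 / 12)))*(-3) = -134931456 / 130321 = -1035.38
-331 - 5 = -336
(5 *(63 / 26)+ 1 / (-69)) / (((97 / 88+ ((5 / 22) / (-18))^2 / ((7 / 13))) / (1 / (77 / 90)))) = 4642252560 / 361880597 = 12.83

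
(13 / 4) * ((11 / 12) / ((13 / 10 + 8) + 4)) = 715 / 3192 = 0.22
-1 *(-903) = 903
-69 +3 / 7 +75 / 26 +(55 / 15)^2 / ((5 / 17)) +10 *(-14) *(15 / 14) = -1392101 / 8190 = -169.98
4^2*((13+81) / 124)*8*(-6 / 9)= -6016 / 93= -64.69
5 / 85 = 1 / 17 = 0.06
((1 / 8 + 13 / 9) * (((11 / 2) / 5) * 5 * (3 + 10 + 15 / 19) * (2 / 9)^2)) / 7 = 162833 / 193914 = 0.84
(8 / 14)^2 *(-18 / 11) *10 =-2880 / 539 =-5.34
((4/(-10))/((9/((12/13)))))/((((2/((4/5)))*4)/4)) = -16/975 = -0.02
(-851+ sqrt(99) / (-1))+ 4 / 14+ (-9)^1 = -6018 / 7 - 3 * sqrt(11) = -869.66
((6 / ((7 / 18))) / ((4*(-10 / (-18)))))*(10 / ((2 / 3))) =729 / 7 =104.14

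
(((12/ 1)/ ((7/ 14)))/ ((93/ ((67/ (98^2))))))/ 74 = 67/ 2753947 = 0.00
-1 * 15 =-15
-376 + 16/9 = -3368/9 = -374.22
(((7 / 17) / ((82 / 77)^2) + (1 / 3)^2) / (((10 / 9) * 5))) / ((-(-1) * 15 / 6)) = 97567 / 2857700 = 0.03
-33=-33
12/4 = 3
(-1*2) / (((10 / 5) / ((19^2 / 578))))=-361 / 578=-0.62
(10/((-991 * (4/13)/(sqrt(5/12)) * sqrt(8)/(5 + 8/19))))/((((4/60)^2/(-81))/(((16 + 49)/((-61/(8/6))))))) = -881229375 * sqrt(30)/4594276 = -1050.59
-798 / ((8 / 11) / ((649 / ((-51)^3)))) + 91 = 17044475 / 176868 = 96.37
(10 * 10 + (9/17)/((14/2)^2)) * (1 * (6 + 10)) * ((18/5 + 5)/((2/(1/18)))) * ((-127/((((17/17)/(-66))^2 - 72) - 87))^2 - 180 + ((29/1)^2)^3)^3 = 332881874080582696148686850298546972568612835018734631102661064110956/4137745026444824202754627359792684164565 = 80450069289696382131628990000.00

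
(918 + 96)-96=918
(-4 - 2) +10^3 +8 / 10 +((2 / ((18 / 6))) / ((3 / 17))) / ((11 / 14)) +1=495301 / 495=1000.61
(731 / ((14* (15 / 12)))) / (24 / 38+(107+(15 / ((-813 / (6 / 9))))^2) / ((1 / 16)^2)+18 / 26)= 238685159466 / 156527783423165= 0.00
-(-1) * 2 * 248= 496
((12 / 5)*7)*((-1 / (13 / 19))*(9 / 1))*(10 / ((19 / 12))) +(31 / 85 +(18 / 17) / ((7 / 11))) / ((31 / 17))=-19670549 / 14105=-1394.58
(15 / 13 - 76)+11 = -830 / 13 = -63.85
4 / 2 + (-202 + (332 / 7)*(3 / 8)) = -2551 / 14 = -182.21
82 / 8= 41 / 4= 10.25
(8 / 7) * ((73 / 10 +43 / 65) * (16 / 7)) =13248 / 637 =20.80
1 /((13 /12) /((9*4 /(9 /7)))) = 336 /13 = 25.85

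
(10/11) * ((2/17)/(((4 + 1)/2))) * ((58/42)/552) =29/270963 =0.00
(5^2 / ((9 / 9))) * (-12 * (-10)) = 3000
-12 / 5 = -2.40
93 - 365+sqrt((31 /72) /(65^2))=-272+sqrt(62) /780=-271.99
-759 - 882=-1641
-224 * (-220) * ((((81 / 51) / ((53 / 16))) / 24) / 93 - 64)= -88091843840 / 27931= -3153909.41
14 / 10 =7 / 5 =1.40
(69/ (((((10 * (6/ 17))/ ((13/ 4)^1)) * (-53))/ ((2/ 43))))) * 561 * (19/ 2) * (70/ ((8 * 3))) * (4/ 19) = -6653647/ 36464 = -182.47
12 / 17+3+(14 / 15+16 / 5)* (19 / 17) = 2123 / 255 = 8.33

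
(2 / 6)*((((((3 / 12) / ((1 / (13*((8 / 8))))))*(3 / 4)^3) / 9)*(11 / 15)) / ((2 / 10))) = 143 / 768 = 0.19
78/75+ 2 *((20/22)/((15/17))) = 2558/825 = 3.10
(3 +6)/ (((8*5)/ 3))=27/ 40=0.68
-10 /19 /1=-10 /19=-0.53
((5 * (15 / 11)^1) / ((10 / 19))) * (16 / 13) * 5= 11400 / 143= 79.72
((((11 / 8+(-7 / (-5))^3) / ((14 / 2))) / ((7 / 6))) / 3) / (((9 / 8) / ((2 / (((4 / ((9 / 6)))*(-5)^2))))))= 1373 / 306250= 0.00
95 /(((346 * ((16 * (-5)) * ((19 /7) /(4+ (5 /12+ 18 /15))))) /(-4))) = 2359 /83040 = 0.03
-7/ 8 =-0.88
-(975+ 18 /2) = -984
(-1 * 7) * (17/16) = -119/16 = -7.44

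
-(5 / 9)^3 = -125 / 729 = -0.17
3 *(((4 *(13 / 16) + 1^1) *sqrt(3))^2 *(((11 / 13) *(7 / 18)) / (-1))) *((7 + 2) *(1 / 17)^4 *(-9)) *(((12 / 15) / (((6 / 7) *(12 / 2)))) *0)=0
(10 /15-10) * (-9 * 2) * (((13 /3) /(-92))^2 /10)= 1183 /31740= 0.04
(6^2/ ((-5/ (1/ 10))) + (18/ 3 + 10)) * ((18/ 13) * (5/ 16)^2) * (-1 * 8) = -1719/ 104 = -16.53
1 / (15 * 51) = 0.00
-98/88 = -49/44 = -1.11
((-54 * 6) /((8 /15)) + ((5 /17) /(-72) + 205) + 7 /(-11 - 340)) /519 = -19214887 /24774984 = -0.78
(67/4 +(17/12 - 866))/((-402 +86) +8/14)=35609/13248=2.69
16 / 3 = 5.33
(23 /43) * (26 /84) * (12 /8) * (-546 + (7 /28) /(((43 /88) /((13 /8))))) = -28036931 /207088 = -135.39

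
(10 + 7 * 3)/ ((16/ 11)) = 341/ 16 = 21.31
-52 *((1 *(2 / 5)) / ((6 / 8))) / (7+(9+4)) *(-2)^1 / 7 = 208 / 525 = 0.40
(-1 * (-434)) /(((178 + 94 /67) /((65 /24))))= 189007 /28848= 6.55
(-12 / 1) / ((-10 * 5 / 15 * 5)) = 18 / 25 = 0.72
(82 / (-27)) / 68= -41 / 918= -0.04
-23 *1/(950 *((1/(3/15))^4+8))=-23/601350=-0.00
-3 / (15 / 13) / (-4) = 13 / 20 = 0.65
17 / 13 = 1.31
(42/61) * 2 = 84/61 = 1.38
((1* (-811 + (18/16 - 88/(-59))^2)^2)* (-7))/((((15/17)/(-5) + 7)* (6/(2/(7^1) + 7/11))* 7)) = -12913151350081648269/886638743158784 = -14564.16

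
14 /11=1.27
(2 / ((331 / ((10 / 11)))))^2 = 400 / 13256881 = 0.00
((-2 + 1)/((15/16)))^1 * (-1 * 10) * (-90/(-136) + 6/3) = 1448/51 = 28.39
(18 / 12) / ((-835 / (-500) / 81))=12150 / 167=72.75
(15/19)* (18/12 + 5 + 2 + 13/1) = 645/38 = 16.97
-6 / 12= -1 / 2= -0.50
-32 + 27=-5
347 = 347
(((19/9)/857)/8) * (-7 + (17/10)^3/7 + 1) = -704653/431928000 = -0.00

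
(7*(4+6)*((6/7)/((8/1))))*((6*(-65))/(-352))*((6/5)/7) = 1755/1232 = 1.42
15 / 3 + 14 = 19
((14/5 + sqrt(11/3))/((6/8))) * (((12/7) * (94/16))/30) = 47 * sqrt(33)/315 + 94/75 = 2.11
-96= -96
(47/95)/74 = 0.01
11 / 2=5.50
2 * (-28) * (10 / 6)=-280 / 3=-93.33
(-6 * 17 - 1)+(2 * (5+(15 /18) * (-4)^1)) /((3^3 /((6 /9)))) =-25009 /243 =-102.92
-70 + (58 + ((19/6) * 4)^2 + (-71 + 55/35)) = 4978/63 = 79.02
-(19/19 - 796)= 795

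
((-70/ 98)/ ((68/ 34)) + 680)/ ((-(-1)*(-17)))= -9515/ 238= -39.98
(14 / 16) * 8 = 7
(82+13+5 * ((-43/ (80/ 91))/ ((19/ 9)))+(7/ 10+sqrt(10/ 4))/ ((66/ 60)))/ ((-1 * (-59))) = -67579/ 197296+5 * sqrt(10)/ 649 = -0.32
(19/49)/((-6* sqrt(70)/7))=-0.05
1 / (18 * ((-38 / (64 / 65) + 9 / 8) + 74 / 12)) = -16 / 9015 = -0.00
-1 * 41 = -41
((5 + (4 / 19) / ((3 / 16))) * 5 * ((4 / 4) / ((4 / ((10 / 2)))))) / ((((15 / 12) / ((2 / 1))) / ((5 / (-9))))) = -17450 / 513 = -34.02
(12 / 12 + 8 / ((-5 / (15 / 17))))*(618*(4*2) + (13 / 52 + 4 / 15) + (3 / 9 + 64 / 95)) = -773829 / 380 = -2036.39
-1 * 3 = -3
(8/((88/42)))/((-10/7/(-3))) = 441/55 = 8.02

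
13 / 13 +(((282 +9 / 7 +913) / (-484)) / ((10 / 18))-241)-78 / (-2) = -205.45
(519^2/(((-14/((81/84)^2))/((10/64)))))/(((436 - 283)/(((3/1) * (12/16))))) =-981820845/23883776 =-41.11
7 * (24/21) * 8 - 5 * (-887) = 4499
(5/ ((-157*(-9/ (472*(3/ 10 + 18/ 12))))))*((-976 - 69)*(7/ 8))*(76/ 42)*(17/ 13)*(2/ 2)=-39829130/ 6123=-6504.84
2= 2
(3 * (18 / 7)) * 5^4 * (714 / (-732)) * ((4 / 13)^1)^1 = -1147500 / 793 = -1447.04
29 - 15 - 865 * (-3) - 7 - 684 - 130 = 1788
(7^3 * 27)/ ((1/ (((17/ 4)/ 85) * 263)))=2435643/ 20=121782.15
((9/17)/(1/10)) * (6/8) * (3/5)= 81/34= 2.38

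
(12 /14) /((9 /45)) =30 /7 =4.29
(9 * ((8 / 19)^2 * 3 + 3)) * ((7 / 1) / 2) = 80325 / 722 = 111.25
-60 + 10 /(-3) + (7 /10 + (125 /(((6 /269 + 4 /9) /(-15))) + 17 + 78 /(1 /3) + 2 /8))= -25957429 /6780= -3828.53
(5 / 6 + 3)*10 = 38.33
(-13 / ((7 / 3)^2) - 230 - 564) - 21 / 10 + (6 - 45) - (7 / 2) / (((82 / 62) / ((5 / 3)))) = -25370606 / 30135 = -841.90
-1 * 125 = -125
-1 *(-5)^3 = 125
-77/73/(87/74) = -5698/6351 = -0.90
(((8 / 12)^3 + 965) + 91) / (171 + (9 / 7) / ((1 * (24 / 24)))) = 99820 / 16281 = 6.13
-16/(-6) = 8/3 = 2.67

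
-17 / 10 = -1.70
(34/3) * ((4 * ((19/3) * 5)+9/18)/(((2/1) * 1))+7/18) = 39151/54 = 725.02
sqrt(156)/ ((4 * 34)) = sqrt(39)/ 68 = 0.09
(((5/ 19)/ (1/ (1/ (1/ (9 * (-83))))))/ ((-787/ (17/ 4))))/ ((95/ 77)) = 977823/ 1136428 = 0.86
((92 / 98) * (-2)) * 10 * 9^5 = -54325080 / 49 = -1108675.10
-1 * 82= -82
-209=-209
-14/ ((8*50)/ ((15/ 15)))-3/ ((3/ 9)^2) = -5407/ 200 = -27.04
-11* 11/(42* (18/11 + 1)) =-1331/1218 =-1.09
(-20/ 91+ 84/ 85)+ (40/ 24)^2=246871/ 69615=3.55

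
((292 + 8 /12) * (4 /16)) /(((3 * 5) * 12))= 439 /1080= 0.41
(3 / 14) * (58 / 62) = 87 / 434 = 0.20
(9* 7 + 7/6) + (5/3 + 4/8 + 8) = 223/3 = 74.33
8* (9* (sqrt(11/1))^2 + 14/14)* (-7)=-5600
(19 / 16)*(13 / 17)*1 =247 / 272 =0.91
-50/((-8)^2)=-25/32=-0.78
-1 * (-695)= 695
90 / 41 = 2.20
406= 406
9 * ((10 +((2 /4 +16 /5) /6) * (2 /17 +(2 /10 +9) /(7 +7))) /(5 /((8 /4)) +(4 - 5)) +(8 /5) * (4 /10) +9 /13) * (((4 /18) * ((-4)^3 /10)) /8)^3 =-1482298112 /3524259375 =-0.42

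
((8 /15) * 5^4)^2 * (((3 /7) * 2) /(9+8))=2000000 /357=5602.24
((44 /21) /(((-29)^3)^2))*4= 176 /12491289741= 0.00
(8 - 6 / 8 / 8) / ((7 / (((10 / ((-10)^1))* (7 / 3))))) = -2.64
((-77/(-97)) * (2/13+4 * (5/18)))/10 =5698/56745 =0.10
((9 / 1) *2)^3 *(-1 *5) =-29160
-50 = -50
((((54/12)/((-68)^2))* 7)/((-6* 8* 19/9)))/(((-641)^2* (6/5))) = -315/2310295112704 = -0.00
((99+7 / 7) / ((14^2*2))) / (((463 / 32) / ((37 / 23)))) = 14800 / 521801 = 0.03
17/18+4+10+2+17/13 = 4271/234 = 18.25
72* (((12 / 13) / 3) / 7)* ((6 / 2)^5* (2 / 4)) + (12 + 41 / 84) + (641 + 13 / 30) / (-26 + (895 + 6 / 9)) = 5666049023 / 14245140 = 397.75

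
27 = 27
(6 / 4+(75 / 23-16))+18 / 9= -425 / 46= -9.24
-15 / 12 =-5 / 4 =-1.25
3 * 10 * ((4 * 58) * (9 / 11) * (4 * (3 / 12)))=62640 / 11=5694.55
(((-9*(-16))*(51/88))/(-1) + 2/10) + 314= 12691/55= 230.75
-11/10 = -1.10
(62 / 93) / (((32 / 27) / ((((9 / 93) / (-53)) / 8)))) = -27 / 210304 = -0.00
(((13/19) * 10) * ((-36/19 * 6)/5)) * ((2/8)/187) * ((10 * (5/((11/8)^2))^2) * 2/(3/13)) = -12460032000/988369987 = -12.61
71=71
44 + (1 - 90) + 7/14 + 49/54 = -43.59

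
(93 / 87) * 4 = 124 / 29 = 4.28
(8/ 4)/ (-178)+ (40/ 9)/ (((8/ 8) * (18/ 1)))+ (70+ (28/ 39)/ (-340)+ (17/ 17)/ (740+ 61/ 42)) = 17422999231774/ 248067493245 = 70.23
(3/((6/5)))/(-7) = -5/14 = -0.36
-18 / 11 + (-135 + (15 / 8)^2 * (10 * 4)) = 3.99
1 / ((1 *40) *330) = 1 / 13200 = 0.00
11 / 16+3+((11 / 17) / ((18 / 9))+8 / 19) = 4.43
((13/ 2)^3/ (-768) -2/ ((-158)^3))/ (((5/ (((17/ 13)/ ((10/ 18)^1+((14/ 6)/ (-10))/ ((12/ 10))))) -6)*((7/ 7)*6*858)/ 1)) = 18414487499/ 1224600202315776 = 0.00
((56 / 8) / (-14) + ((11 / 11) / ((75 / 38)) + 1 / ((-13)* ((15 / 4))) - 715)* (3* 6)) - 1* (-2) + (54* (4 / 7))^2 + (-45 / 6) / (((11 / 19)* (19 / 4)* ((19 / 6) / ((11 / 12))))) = -7206353397 / 605150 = -11908.38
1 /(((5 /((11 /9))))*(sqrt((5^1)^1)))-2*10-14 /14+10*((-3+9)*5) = 279.11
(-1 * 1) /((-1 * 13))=0.08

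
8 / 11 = 0.73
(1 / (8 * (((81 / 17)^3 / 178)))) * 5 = 2186285 / 2125764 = 1.03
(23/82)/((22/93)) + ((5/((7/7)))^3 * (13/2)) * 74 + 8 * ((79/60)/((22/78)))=542675051/9020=60163.53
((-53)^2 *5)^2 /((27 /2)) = 394524050 /27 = 14612001.85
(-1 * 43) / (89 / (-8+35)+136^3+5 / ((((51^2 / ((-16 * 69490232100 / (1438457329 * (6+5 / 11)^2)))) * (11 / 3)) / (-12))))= -56581608275000667 / 3309970677653430975947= -0.00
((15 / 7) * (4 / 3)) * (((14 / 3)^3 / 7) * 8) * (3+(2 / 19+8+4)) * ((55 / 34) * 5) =353584000 / 8721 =40543.97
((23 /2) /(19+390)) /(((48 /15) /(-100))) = -2875 /3272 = -0.88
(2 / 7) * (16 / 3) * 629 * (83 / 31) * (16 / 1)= 26729984 / 651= 41059.88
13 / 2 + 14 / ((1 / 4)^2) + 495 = 1451 / 2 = 725.50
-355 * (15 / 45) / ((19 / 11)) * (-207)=269445 / 19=14181.32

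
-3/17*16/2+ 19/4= 227/68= 3.34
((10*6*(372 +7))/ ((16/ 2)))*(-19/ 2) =-108015/ 4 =-27003.75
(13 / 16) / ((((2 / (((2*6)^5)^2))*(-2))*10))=-6288482304 / 5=-1257696460.80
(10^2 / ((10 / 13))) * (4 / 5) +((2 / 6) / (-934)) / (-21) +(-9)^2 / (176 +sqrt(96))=2965799098 / 28391265 - 81 * sqrt(6) / 7720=104.44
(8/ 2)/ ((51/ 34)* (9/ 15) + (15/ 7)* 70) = 40/ 1509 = 0.03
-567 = -567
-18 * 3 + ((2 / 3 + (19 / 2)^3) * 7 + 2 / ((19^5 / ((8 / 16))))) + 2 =353841975421 / 59426376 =5954.29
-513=-513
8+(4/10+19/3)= 221/15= 14.73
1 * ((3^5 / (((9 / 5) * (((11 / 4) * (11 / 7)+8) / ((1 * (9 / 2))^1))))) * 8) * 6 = 54432 / 23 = 2366.61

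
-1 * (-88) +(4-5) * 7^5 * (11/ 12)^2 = -2020975/ 144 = -14034.55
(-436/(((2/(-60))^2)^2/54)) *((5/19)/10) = -9535320000/19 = -501858947.37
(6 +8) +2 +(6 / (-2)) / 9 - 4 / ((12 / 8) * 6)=137 / 9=15.22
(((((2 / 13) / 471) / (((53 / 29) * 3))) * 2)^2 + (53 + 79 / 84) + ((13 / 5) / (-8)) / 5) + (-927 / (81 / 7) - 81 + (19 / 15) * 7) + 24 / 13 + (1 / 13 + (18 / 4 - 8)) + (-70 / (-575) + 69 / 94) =-142136889131915199049 / 1434420545685636600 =-99.09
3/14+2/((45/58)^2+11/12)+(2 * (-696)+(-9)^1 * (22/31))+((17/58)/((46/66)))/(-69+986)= -202958447510184/145296679367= -1396.86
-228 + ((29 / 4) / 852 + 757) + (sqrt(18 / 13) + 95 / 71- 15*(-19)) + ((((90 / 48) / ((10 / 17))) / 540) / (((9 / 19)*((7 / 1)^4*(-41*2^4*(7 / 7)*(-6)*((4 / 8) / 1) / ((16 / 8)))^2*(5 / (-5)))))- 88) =728.52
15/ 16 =0.94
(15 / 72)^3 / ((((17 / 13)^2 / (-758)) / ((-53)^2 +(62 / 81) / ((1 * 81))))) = -147556778682625 / 13106043648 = -11258.68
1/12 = 0.08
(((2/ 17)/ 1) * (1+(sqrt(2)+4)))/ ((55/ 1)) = 2 * sqrt(2)/ 935+2/ 187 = 0.01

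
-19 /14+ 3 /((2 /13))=127 /7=18.14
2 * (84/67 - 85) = -11222/67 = -167.49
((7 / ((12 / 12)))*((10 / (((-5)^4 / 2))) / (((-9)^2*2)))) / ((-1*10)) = -7 / 50625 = -0.00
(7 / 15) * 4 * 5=28 / 3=9.33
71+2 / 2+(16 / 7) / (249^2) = 31248520 / 434007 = 72.00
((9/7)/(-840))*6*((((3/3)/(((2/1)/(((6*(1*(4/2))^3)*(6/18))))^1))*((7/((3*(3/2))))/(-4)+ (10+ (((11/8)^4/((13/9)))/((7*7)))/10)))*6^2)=-20322921609/799052800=-25.43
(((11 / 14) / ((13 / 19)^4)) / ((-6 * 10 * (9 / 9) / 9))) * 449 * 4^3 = -15447730056 / 999635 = -15453.37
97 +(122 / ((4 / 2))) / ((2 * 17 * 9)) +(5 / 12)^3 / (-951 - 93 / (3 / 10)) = 3600566483 / 37043136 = 97.20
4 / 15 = 0.27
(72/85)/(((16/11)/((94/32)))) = 4653/2720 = 1.71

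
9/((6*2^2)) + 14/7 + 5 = 59/8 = 7.38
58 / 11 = 5.27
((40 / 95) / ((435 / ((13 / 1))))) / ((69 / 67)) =6968 / 570285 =0.01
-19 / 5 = -3.80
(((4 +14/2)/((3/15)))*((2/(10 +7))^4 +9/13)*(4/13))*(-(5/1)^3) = -20677167500/14115049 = -1464.90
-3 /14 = -0.21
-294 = -294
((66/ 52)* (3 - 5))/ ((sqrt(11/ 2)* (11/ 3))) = -9* sqrt(22)/ 143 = -0.30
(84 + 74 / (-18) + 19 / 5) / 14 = 5.98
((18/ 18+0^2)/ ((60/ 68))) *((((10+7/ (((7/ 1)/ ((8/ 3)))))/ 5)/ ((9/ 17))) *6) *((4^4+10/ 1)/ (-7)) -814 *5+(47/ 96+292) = -108302449/ 21600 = -5014.00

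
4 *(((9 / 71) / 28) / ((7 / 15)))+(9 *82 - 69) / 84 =111371 / 13916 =8.00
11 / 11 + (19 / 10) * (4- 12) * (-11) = 841 / 5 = 168.20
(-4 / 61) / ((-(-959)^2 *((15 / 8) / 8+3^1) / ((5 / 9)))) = 1280 / 104515307883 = 0.00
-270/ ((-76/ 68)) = 241.58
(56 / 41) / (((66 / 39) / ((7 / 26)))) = 98 / 451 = 0.22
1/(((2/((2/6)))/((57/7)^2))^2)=1172889/9604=122.13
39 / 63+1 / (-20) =239 / 420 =0.57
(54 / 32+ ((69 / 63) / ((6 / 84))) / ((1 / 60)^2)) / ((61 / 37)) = 32679399 / 976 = 33482.99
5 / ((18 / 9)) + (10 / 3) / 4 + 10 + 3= 49 / 3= 16.33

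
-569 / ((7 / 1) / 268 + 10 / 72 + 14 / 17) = -11665638 / 20267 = -575.60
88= 88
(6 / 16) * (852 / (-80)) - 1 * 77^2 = -949279 / 160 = -5932.99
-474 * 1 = -474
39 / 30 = 13 / 10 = 1.30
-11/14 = -0.79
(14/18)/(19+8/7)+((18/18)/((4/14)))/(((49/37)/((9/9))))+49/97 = 5491517/1723302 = 3.19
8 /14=4 /7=0.57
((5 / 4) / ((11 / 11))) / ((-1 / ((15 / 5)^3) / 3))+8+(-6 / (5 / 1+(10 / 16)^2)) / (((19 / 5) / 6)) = -166073 / 1748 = -95.01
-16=-16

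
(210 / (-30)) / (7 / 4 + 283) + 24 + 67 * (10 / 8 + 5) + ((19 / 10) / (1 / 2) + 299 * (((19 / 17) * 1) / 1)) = 17784389 / 22780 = 780.70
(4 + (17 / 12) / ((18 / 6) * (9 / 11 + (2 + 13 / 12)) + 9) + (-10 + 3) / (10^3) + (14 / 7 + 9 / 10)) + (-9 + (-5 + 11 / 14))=-119623517 / 19131000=-6.25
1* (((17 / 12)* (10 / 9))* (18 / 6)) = 85 / 18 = 4.72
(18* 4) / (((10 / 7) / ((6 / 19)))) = 1512 / 95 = 15.92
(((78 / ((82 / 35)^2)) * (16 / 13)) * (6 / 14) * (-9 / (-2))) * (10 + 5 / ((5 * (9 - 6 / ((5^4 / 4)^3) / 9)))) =3779077075861500 / 11080810331707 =341.05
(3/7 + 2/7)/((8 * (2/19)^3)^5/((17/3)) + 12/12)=0.71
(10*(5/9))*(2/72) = 25/162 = 0.15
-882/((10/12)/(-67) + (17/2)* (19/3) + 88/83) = -2452401/152597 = -16.07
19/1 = 19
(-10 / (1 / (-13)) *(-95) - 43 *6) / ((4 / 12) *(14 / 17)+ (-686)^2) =-0.03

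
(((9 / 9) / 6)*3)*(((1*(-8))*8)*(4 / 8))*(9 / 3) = -48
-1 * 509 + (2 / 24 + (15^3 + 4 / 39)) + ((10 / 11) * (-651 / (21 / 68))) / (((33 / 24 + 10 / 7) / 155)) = -27771821525 / 269412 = -103083.09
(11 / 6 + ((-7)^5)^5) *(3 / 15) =-8046411717983789404831 / 30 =-268213723932792980161.03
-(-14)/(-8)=-7/4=-1.75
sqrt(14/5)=sqrt(70)/5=1.67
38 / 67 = 0.57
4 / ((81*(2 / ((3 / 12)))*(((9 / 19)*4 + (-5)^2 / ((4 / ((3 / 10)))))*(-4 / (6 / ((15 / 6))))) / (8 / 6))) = -304 / 232065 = -0.00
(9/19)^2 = 81/361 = 0.22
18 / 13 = 1.38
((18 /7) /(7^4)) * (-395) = -7110 /16807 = -0.42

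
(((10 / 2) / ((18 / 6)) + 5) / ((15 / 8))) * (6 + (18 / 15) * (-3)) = 128 / 15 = 8.53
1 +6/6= 2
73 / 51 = 1.43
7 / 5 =1.40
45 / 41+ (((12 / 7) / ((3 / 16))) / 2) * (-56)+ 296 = 1685 / 41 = 41.10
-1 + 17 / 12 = 5 / 12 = 0.42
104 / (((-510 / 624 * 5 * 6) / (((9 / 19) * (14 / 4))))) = -56784 / 8075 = -7.03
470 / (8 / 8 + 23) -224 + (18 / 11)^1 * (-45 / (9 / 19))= -359.87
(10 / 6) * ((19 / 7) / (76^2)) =0.00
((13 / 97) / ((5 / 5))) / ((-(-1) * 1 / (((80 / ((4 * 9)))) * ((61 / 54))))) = 7930 / 23571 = 0.34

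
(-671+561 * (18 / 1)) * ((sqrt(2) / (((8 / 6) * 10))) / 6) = 9427 * sqrt(2) / 80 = 166.65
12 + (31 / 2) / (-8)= 161 / 16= 10.06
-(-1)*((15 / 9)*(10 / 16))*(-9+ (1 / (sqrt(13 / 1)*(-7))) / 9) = -75 / 8 - 25*sqrt(13) / 19656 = -9.38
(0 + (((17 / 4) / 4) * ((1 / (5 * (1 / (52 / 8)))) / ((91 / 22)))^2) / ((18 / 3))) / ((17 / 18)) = 363 / 19600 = 0.02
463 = 463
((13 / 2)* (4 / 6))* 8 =104 / 3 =34.67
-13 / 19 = -0.68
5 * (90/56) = 225/28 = 8.04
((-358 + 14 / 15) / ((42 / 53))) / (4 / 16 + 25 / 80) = -2270944 / 2835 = -801.04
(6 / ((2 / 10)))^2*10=9000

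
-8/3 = -2.67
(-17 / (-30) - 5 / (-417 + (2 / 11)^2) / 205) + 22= 1400427551 / 62057190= 22.57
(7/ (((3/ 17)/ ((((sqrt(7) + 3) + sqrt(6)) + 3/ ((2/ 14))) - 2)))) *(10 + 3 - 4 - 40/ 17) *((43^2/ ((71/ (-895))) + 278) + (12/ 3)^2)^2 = 2111886081513551 *sqrt(6)/ 15123 + 2111886081513551 *sqrt(7)/ 15123 + 46461493793298122/ 15123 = 3783777190826.93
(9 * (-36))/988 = -81/247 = -0.33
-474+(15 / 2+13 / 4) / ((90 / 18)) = -9437 / 20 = -471.85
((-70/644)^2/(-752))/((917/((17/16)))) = -425/23346555904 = -0.00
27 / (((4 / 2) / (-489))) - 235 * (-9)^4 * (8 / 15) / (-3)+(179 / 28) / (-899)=6733572751 / 25172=267502.49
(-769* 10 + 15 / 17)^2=17086411225 / 289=59122530.19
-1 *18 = -18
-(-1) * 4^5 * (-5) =-5120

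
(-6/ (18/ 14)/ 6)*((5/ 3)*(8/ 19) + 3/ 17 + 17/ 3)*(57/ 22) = -7399/ 561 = -13.19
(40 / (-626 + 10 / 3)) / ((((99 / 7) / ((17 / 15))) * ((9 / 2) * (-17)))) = 28 / 416097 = 0.00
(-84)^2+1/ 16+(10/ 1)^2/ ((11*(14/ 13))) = 8703469/ 1232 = 7064.50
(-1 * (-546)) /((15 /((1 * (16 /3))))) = 2912 /15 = 194.13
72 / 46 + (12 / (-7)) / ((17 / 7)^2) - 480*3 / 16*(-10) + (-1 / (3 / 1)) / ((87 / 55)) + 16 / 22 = 17209363913 / 19083537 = 901.79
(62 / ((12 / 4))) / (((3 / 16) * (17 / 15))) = 4960 / 51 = 97.25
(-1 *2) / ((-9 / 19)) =4.22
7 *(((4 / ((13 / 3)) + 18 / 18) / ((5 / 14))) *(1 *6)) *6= 17640 / 13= 1356.92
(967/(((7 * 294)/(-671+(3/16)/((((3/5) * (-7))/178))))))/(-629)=36766307/72490992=0.51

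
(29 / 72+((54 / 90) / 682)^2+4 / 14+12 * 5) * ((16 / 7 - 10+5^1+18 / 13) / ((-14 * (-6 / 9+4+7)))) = 88917174809 / 159405682800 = 0.56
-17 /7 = -2.43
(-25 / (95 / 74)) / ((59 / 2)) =-740 / 1121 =-0.66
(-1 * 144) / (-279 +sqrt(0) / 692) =0.52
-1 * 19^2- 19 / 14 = -5073 / 14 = -362.36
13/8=1.62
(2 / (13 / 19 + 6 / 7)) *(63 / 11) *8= 134064 / 2255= 59.45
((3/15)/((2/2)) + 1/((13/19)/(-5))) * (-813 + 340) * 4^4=55942656/65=860656.25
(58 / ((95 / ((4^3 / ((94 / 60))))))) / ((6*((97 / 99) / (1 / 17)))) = 0.25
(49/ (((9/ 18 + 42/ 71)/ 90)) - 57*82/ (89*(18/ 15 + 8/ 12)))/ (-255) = -51655773/ 3283210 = -15.73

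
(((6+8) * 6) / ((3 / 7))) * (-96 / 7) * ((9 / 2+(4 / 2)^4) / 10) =-27552 / 5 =-5510.40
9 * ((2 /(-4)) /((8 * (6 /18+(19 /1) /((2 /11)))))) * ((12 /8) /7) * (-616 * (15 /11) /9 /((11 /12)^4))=1399680 /9209189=0.15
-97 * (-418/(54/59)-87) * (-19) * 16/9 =-432883840/243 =-1781414.98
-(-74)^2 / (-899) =5476 / 899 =6.09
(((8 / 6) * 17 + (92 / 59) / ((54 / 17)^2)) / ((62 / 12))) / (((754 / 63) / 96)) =7581728 / 213993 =35.43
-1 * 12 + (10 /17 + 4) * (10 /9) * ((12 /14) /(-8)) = -1493 /119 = -12.55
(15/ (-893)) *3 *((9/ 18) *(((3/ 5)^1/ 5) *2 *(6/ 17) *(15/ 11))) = -486/ 166991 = -0.00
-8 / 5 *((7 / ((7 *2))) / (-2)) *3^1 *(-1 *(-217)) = 1302 / 5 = 260.40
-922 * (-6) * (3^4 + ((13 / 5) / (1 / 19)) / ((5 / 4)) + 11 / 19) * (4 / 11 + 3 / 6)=159105852 / 275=578566.73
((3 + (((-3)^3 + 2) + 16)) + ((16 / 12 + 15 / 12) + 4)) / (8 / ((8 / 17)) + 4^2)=7 / 396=0.02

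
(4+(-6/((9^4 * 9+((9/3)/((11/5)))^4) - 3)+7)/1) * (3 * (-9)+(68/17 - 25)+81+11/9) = 976348334500/2593629333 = 376.44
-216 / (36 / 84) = -504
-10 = -10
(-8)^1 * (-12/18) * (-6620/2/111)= -52960/333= -159.04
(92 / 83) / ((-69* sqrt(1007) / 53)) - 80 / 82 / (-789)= 40 / 32349 - 4* sqrt(1007) / 4731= -0.03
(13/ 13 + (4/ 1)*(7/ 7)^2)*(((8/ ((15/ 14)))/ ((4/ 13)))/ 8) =91/ 6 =15.17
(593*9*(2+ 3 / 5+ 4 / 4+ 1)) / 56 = 122751 / 280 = 438.40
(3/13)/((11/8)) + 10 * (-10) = -14276/143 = -99.83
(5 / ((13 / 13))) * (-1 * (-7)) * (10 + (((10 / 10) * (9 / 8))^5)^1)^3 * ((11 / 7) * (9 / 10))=5726053678761750411 / 70368744177664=81372.12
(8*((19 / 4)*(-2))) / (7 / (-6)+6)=-15.72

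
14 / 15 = 0.93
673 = 673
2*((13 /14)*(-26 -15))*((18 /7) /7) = -9594 /343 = -27.97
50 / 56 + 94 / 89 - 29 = -67411 / 2492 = -27.05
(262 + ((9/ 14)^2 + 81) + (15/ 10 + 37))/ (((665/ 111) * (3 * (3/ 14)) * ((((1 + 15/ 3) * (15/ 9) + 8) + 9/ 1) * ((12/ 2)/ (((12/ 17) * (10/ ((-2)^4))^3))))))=69240875/ 656377344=0.11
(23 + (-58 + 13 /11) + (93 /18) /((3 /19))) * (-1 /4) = 217 /792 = 0.27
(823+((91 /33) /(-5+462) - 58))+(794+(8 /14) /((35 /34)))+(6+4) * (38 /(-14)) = 5662048016 /3694845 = 1532.42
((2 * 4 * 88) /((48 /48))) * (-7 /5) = -4928 /5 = -985.60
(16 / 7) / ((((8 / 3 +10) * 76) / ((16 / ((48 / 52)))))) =104 / 2527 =0.04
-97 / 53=-1.83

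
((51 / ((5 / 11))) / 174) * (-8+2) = -561 / 145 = -3.87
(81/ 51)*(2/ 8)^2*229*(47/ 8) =290601/ 2176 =133.55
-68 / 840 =-17 / 210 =-0.08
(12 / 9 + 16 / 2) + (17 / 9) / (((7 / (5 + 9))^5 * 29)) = 2980 / 261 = 11.42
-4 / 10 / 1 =-2 / 5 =-0.40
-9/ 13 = -0.69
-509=-509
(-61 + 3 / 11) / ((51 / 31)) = -20708 / 561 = -36.91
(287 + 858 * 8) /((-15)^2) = 7151 /225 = 31.78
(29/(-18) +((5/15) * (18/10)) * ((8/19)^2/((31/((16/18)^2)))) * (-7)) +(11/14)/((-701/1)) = -12092849369/7413421995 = -1.63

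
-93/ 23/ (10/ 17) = -1581/ 230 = -6.87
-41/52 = -0.79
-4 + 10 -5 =1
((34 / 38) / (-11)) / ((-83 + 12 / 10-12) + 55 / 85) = 1445 / 1654862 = 0.00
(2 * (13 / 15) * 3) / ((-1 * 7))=-26 / 35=-0.74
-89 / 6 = -14.83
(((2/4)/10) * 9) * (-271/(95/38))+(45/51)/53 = -2196789/45050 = -48.76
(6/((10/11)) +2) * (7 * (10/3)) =602/3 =200.67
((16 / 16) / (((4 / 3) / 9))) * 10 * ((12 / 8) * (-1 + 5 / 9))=-45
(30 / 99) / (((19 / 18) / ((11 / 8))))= 15 / 38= 0.39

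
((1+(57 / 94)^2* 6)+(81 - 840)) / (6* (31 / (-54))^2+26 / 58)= -23530616559 / 75519083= -311.59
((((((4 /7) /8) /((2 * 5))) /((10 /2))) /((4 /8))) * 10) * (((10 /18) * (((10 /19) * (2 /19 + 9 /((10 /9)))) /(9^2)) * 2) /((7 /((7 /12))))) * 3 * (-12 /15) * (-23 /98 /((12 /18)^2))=35857 /200593260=0.00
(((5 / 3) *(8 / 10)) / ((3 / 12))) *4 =21.33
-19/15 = -1.27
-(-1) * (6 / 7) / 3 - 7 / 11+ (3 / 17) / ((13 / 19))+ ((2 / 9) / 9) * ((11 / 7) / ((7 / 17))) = 14468 / 9648639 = 0.00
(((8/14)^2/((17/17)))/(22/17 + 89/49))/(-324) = -0.00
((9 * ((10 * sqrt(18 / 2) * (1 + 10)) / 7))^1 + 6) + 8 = 3068 / 7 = 438.29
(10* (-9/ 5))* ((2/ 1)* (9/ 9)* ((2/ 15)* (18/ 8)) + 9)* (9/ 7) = -7776/ 35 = -222.17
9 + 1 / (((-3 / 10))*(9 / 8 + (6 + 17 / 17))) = 335 / 39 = 8.59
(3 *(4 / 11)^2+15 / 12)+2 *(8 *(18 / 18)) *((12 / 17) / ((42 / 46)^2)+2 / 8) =23216071 / 1209516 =19.19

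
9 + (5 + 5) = 19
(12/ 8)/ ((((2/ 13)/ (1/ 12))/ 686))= 4459/ 8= 557.38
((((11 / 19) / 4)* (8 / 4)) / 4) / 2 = 11 / 304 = 0.04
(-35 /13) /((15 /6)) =-1.08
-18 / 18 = -1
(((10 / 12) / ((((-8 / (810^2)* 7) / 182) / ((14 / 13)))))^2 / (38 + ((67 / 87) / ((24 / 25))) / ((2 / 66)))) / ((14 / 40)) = 7282070302500000 / 44873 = 162281779745.06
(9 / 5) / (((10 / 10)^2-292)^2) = 1 / 47045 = 0.00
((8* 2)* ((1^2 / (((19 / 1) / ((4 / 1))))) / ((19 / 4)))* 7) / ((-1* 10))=-896 / 1805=-0.50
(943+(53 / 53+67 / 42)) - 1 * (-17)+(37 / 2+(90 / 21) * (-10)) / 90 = 1212529 / 1260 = 962.32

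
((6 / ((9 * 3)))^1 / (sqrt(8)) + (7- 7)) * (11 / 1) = 11 * sqrt(2) / 18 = 0.86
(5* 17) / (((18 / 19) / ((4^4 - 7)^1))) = 134045 / 6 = 22340.83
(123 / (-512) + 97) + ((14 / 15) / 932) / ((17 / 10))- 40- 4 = 320999063 / 6084096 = 52.76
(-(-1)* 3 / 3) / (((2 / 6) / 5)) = 15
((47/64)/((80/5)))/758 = 0.00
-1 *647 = -647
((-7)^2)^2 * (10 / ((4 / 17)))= 204085 / 2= 102042.50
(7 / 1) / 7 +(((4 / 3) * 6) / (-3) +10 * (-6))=-185 / 3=-61.67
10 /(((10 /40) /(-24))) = -960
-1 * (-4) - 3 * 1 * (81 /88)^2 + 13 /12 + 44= 1081255 /23232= 46.54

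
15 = 15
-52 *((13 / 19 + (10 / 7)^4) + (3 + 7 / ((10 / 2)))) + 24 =-104229236 / 228095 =-456.96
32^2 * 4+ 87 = 4183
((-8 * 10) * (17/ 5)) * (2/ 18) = -30.22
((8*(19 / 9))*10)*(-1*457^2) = -317450480 / 9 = -35272275.56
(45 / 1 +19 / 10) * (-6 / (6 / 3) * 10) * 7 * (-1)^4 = -9849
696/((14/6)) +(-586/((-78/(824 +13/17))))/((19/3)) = 37524583/29393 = 1276.65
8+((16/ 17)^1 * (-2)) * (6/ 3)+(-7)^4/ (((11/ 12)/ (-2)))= -978816/ 187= -5234.31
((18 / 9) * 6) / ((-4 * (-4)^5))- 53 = -53.00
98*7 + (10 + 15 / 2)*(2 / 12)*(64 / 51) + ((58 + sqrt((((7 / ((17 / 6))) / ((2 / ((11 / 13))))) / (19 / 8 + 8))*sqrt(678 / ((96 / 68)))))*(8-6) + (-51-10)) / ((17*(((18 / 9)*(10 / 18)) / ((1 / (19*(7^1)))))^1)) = 18*113^(1 / 4)*17^(3 / 4)*sqrt(249249) / 207367615 + 28068679 / 40698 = 689.68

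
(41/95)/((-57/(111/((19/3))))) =-4551/34295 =-0.13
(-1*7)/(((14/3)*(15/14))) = -7/5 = -1.40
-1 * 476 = -476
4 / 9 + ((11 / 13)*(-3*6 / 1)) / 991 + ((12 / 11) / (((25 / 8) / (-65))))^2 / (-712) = -9179545786 / 31215831075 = -0.29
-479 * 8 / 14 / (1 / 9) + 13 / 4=-68885 / 28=-2460.18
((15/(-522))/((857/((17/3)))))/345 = -17/30867426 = -0.00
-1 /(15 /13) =-13 /15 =-0.87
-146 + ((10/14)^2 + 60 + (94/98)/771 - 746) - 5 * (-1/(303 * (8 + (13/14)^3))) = -76617200285534/92144832171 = -831.49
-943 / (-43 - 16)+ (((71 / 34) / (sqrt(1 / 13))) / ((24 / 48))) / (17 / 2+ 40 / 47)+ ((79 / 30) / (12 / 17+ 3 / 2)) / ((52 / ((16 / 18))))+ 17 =6674 *sqrt(13) / 14943+ 256300724 / 7765875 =34.61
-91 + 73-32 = -50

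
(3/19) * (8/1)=1.26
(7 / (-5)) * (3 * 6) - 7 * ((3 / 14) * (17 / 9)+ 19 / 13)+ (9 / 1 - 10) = -15313 / 390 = -39.26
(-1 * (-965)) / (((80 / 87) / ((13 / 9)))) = 72761 / 48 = 1515.85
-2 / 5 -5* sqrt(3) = -9.06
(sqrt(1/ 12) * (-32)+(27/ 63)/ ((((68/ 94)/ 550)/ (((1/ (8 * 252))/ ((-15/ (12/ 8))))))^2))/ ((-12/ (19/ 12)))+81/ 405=1577987247121/ 7893110292480+19 * sqrt(3)/ 27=1.42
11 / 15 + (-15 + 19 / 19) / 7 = -19 / 15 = -1.27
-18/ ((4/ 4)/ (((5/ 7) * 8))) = -720/ 7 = -102.86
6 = 6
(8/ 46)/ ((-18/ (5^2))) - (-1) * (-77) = -15989/ 207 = -77.24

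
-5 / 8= -0.62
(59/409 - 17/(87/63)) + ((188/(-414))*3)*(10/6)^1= -35445184/2455227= -14.44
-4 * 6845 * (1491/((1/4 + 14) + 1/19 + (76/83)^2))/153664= -190837114635/10876281668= -17.55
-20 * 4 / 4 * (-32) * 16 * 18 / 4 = 46080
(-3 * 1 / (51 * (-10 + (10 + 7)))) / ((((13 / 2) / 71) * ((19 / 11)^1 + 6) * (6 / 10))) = -1562 / 78897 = -0.02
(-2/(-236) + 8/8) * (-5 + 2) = -357/118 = -3.03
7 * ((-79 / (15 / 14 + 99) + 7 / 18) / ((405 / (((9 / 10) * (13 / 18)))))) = -306397 / 68088600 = -0.00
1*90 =90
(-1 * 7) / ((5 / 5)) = -7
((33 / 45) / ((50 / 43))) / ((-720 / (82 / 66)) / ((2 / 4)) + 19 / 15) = -19393 / 35601050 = -0.00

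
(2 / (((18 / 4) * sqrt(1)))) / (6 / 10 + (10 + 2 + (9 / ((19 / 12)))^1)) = 380 / 15633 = 0.02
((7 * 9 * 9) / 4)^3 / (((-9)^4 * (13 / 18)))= 250047 / 416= 601.07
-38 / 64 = -19 / 32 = -0.59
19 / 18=1.06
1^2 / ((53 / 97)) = 97 / 53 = 1.83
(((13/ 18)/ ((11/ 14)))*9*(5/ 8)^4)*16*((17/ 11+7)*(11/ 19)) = 99.92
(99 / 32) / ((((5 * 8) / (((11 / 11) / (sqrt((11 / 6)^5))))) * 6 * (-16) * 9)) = -3 * sqrt(66) / 1239040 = -0.00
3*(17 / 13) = 51 / 13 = 3.92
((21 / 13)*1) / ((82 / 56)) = 588 / 533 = 1.10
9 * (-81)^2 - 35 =59014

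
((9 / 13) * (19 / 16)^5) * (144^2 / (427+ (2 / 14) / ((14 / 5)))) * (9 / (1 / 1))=796038591411 / 1114241024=714.42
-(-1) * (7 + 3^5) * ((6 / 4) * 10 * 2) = 7500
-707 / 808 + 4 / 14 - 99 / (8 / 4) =-2805 / 56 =-50.09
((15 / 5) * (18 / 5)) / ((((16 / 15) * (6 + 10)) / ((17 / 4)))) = 1377 / 512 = 2.69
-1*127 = -127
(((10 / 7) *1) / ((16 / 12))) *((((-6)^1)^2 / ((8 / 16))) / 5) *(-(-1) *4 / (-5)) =-432 / 35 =-12.34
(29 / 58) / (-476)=-1 / 952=-0.00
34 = 34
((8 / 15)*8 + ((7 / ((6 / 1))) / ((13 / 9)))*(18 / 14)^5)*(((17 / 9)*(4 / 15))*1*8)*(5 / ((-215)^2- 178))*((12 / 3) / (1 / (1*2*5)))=14475772544 / 116418465891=0.12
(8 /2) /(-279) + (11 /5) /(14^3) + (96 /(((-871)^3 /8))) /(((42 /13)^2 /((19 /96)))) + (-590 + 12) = -961217289539701 /1662966749080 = -578.01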